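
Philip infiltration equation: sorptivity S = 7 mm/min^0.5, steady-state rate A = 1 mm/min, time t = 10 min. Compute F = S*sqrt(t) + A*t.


F = S*sqrt(t) + A*t
F = 7*sqrt(10) + 1*10
F = 7*3.162278 + 10

32.1359 mm


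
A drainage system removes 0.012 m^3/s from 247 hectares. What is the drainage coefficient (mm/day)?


DC = Q * 86400 / (A * 10000) * 1000
DC = 0.012 * 86400 / (247 * 10000) * 1000
DC = 1036800.0000 / 2470000

0.4198 mm/day


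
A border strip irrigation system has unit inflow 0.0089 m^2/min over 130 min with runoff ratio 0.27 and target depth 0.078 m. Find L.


L = q*t/((1+r)*Z)
L = 0.0089*130/((1+0.27)*0.078)
L = 1.157/0.09906

11.6798 m


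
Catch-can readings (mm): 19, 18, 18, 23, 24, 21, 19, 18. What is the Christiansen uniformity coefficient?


mean = 20.000000 mm
MAD = 2.000000 mm
CU = (1 - 2.000000/20.000000)*100

90.0000 %


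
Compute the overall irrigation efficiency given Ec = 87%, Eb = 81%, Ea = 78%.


Ec = 0.87, Eb = 0.81, Ea = 0.78
E = 0.87 * 0.81 * 0.78 * 100 = 54.9666%

54.9666 %


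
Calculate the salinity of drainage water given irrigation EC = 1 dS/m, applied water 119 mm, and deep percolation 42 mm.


EC_dw = EC_iw * D_iw / D_dw
EC_dw = 1 * 119 / 42
EC_dw = 119 / 42

2.8333 dS/m


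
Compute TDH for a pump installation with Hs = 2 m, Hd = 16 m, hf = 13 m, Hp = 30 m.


TDH = Hs + Hd + hf + Hp = 2 + 16 + 13 + 30 = 61

61 m


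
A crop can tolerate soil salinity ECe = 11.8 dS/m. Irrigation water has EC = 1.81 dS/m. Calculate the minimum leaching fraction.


LR = ECiw / (5*ECe - ECiw)
LR = 1.81 / (5*11.8 - 1.81)
LR = 1.81 / 57.1900

0.0316


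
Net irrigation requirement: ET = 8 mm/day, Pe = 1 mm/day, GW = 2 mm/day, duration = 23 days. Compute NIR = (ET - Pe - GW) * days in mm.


Daily deficit = ET - Pe - GW = 8 - 1 - 2 = 5 mm/day
NIR = 5 * 23 = 115 mm

115.0000 mm


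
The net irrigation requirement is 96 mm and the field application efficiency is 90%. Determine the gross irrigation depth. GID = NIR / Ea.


Ea = 90% = 0.9
GID = NIR / Ea = 96 / 0.9 = 106.6667 mm

106.6667 mm


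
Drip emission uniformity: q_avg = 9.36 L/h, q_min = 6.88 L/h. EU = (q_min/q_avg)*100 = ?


EU = (q_min/q_avg)*100 = (6.88/9.36)*100 = 73.5043%

73.5043 %


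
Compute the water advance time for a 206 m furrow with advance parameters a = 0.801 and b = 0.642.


t = (L/a)^(1/b)
t = (206/0.801)^(1/0.642)
t = 257.178527^(1/0.642)

5678.8404 min


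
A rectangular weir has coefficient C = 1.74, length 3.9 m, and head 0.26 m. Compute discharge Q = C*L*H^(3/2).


Q = C * L * H^(3/2) = 1.74 * 3.9 * 0.26^1.5 = 1.74 * 3.9 * 0.132575

0.8997 m^3/s


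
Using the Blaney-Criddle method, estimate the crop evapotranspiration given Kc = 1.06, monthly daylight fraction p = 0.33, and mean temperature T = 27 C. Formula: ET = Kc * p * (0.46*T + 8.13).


ET = Kc * p * (0.46*T + 8.13)
ET = 1.06 * 0.33 * (0.46*27 + 8.13)
ET = 1.06 * 0.33 * 20.5500

7.1884 mm/day


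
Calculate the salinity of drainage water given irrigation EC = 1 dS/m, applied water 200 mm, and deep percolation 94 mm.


EC_dw = EC_iw * D_iw / D_dw
EC_dw = 1 * 200 / 94
EC_dw = 200 / 94

2.1277 dS/m


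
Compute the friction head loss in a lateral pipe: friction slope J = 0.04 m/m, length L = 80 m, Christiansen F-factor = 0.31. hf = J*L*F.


hf = J * L * F = 0.04 * 80 * 0.31 = 0.9920 m

0.9920 m


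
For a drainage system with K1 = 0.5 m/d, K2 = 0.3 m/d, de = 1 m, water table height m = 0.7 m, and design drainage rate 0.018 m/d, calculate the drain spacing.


S^2 = 8*K2*de*m/q + 4*K1*m^2/q
S^2 = 8*0.3*1*0.7/0.018 + 4*0.5*0.7^2/0.018
S = sqrt(147.7778)

12.1564 m


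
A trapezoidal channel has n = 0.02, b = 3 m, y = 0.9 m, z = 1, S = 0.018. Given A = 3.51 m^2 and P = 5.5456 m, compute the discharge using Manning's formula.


R = A/P = 3.51/5.5456 = 0.632934
Q = (1/0.02) * 3.51 * 0.632934^(2/3) * 0.018^0.5

17.3574 m^3/s


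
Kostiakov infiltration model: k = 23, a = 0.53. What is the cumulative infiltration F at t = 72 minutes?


F = k * t^a = 23 * 72^0.53
F = 23 * 9.646865

221.8779 mm


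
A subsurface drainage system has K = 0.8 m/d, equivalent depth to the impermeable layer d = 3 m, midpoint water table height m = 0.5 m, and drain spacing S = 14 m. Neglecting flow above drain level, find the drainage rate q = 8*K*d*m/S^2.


q = 8*K*d*m/S^2
q = 8*0.8*3*0.5/14^2
q = 9.6000 / 196

0.0490 m/d


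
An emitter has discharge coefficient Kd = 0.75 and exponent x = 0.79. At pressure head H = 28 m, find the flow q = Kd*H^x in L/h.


q = Kd * H^x = 0.75 * 28^0.79 = 0.75 * 13.907685

10.4308 L/h


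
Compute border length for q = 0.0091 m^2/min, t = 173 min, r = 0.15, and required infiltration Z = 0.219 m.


L = q*t/((1+r)*Z)
L = 0.0091*173/((1+0.15)*0.219)
L = 1.5743/0.25185

6.2509 m


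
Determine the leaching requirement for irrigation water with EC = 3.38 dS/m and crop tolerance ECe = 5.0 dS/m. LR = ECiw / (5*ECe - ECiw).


LR = ECiw / (5*ECe - ECiw)
LR = 3.38 / (5*5.0 - 3.38)
LR = 3.38 / 21.6200

0.1563


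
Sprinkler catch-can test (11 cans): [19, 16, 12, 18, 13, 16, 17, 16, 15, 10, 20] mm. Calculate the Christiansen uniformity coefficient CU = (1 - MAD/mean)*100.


mean = 15.636364 mm
MAD = 2.280992 mm
CU = (1 - 2.280992/15.636364)*100

85.4123 %


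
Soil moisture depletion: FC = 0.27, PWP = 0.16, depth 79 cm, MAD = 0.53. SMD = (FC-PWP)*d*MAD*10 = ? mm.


SMD = (FC - PWP) * d * MAD * 10
SMD = (0.27 - 0.16) * 79 * 0.53 * 10
SMD = 0.1100 * 79 * 0.53 * 10

46.0570 mm


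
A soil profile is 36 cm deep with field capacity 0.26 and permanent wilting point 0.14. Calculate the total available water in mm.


AWC = (FC - PWP) * d * 10
AWC = (0.26 - 0.14) * 36 * 10
AWC = 0.1200 * 36 * 10

43.2000 mm


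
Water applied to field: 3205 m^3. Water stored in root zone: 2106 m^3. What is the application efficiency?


Ea = V_root / V_field * 100 = 2106 / 3205 * 100 = 65.7098%

65.7098 %


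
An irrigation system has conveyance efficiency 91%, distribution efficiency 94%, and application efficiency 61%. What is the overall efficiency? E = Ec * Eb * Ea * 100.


Ec = 0.91, Eb = 0.94, Ea = 0.61
E = 0.91 * 0.94 * 0.61 * 100 = 52.1794%

52.1794 %


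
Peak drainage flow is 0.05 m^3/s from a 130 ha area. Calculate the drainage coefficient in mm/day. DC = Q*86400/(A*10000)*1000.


DC = Q * 86400 / (A * 10000) * 1000
DC = 0.05 * 86400 / (130 * 10000) * 1000
DC = 4320000.0000 / 1300000

3.3231 mm/day


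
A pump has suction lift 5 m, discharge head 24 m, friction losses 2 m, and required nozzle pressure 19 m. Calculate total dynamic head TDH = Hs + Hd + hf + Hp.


TDH = Hs + Hd + hf + Hp = 5 + 24 + 2 + 19 = 50

50 m


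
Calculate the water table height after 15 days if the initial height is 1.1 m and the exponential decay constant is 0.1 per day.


m = m0 * exp(-k*t)
m = 1.1 * exp(-0.1 * 15)
m = 1.1 * exp(-1.5000)

0.2454 m


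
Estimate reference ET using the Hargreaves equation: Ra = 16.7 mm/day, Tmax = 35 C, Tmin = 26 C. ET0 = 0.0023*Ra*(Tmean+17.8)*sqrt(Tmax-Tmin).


Tmean = (Tmax + Tmin)/2 = (35 + 26)/2 = 30.5
ET0 = 0.0023 * 16.7 * (30.5 + 17.8) * sqrt(35 - 26)
ET0 = 0.0023 * 16.7 * 48.3 * 3.000000

5.5656 mm/day


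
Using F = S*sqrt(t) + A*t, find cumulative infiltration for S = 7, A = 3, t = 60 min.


F = S*sqrt(t) + A*t
F = 7*sqrt(60) + 3*60
F = 7*7.745967 + 180

234.2218 mm


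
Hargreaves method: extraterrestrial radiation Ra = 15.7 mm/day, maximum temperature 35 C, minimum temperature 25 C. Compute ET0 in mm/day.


Tmean = (Tmax + Tmin)/2 = (35 + 25)/2 = 30.0
ET0 = 0.0023 * 15.7 * (30.0 + 17.8) * sqrt(35 - 25)
ET0 = 0.0023 * 15.7 * 47.8 * 3.162278

5.4583 mm/day


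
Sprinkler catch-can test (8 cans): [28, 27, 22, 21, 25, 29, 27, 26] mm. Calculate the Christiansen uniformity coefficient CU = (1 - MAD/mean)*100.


mean = 25.625000 mm
MAD = 2.218750 mm
CU = (1 - 2.218750/25.625000)*100

91.3415 %


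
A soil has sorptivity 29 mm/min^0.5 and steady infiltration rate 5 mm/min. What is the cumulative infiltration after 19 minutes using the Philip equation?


F = S*sqrt(t) + A*t
F = 29*sqrt(19) + 5*19
F = 29*4.358899 + 95

221.4081 mm


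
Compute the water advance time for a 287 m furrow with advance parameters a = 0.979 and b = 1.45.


t = (L/a)^(1/b)
t = (287/0.979)^(1/1.45)
t = 293.156282^(1/1.45)

50.2861 min


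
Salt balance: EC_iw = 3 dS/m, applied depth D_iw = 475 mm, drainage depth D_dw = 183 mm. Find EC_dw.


EC_dw = EC_iw * D_iw / D_dw
EC_dw = 3 * 475 / 183
EC_dw = 1425 / 183

7.7869 dS/m


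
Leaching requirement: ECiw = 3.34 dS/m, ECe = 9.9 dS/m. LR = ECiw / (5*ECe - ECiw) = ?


LR = ECiw / (5*ECe - ECiw)
LR = 3.34 / (5*9.9 - 3.34)
LR = 3.34 / 46.1600

0.0724


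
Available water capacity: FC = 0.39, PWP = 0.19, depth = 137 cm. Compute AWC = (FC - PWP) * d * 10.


AWC = (FC - PWP) * d * 10
AWC = (0.39 - 0.19) * 137 * 10
AWC = 0.2000 * 137 * 10

274.0000 mm


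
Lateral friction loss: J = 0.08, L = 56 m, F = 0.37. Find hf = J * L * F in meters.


hf = J * L * F = 0.08 * 56 * 0.37 = 1.6576 m

1.6576 m


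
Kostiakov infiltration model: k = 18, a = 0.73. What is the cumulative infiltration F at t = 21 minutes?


F = k * t^a = 18 * 21^0.73
F = 18 * 9.230391

166.1470 mm


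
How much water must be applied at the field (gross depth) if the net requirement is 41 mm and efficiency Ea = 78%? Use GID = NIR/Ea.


Ea = 78% = 0.78
GID = NIR / Ea = 41 / 0.78 = 52.5641 mm

52.5641 mm


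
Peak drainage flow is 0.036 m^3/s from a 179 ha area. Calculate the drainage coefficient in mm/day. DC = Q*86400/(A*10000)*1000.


DC = Q * 86400 / (A * 10000) * 1000
DC = 0.036 * 86400 / (179 * 10000) * 1000
DC = 3110400.0000 / 1790000

1.7377 mm/day


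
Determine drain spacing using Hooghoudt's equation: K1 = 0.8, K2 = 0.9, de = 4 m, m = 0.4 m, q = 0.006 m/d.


S^2 = 8*K2*de*m/q + 4*K1*m^2/q
S^2 = 8*0.9*4*0.4/0.006 + 4*0.8*0.4^2/0.006
S = sqrt(2005.3333)

44.7809 m


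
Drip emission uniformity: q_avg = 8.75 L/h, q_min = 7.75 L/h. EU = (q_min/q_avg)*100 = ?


EU = (q_min/q_avg)*100 = (7.75/8.75)*100 = 88.5714%

88.5714 %


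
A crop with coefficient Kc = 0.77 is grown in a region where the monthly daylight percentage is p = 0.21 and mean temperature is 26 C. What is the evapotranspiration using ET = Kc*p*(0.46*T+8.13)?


ET = Kc * p * (0.46*T + 8.13)
ET = 0.77 * 0.21 * (0.46*26 + 8.13)
ET = 0.77 * 0.21 * 20.0900

3.2486 mm/day


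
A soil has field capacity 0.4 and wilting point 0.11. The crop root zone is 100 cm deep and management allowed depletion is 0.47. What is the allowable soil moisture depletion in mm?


SMD = (FC - PWP) * d * MAD * 10
SMD = (0.4 - 0.11) * 100 * 0.47 * 10
SMD = 0.2900 * 100 * 0.47 * 10

136.3000 mm


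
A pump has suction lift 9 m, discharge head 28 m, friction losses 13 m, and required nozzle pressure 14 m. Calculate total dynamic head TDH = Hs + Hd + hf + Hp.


TDH = Hs + Hd + hf + Hp = 9 + 28 + 13 + 14 = 64

64 m


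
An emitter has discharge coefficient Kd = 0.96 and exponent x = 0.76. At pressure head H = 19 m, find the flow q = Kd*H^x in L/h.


q = Kd * H^x = 0.96 * 19^0.76 = 0.96 * 9.372441

8.9975 L/h


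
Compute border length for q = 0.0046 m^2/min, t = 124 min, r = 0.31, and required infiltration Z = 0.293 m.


L = q*t/((1+r)*Z)
L = 0.0046*124/((1+0.31)*0.293)
L = 0.5704/0.38383

1.4861 m


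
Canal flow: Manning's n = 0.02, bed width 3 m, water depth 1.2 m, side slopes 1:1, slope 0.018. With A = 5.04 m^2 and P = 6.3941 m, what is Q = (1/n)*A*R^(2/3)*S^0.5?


R = A/P = 5.04/6.3941 = 0.788227
Q = (1/0.02) * 5.04 * 0.788227^(2/3) * 0.018^0.5

28.8495 m^3/s


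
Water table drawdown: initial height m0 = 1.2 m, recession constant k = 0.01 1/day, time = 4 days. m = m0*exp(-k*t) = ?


m = m0 * exp(-k*t)
m = 1.2 * exp(-0.01 * 4)
m = 1.2 * exp(-0.0400)

1.1529 m


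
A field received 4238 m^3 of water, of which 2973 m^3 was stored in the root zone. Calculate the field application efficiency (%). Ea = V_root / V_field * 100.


Ea = V_root / V_field * 100 = 2973 / 4238 * 100 = 70.1510%

70.1510 %


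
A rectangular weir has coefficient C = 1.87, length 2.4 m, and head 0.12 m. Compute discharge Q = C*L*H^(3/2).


Q = C * L * H^(3/2) = 1.87 * 2.4 * 0.12^1.5 = 1.87 * 2.4 * 0.041569

0.1866 m^3/s


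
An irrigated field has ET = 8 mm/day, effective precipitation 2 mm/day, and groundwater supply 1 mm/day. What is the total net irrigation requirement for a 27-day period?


Daily deficit = ET - Pe - GW = 8 - 2 - 1 = 5 mm/day
NIR = 5 * 27 = 135 mm

135.0000 mm


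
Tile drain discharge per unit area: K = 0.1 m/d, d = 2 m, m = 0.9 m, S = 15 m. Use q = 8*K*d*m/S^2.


q = 8*K*d*m/S^2
q = 8*0.1*2*0.9/15^2
q = 1.4400 / 225

0.0064 m/d


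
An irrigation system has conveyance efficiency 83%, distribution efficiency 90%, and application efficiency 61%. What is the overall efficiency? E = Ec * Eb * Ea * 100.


Ec = 0.83, Eb = 0.9, Ea = 0.61
E = 0.83 * 0.9 * 0.61 * 100 = 45.5670%

45.5670 %


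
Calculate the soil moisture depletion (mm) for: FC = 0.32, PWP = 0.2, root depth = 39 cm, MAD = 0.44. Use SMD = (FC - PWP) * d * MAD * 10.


SMD = (FC - PWP) * d * MAD * 10
SMD = (0.32 - 0.2) * 39 * 0.44 * 10
SMD = 0.1200 * 39 * 0.44 * 10

20.5920 mm


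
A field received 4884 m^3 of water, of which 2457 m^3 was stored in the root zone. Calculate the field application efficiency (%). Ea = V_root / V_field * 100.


Ea = V_root / V_field * 100 = 2457 / 4884 * 100 = 50.3071%

50.3071 %


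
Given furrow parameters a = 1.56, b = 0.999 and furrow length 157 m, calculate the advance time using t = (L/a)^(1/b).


t = (L/a)^(1/b)
t = (157/1.56)^(1/0.999)
t = 100.641026^(1/0.999)

101.1067 min


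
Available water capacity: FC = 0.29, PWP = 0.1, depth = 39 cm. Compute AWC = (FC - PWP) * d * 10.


AWC = (FC - PWP) * d * 10
AWC = (0.29 - 0.1) * 39 * 10
AWC = 0.1900 * 39 * 10

74.1000 mm


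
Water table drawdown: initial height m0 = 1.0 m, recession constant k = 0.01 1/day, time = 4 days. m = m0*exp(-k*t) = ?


m = m0 * exp(-k*t)
m = 1.0 * exp(-0.01 * 4)
m = 1.0 * exp(-0.0400)

0.9608 m


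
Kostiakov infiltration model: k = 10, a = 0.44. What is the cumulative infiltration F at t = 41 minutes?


F = k * t^a = 10 * 41^0.44
F = 10 * 5.124186

51.2419 mm


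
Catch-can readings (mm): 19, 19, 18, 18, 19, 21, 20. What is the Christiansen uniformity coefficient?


mean = 19.142857 mm
MAD = 0.775510 mm
CU = (1 - 0.775510/19.142857)*100

95.9488 %


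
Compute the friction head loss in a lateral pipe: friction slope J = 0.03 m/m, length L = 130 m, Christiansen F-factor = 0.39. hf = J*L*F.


hf = J * L * F = 0.03 * 130 * 0.39 = 1.5210 m

1.5210 m


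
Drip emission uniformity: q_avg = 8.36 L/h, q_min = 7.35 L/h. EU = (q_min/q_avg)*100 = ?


EU = (q_min/q_avg)*100 = (7.35/8.36)*100 = 87.9187%

87.9187 %


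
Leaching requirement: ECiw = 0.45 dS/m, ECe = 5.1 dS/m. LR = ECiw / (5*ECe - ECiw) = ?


LR = ECiw / (5*ECe - ECiw)
LR = 0.45 / (5*5.1 - 0.45)
LR = 0.45 / 25.0500

0.0180


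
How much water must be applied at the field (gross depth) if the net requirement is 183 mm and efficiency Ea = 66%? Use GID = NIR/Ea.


Ea = 66% = 0.66
GID = NIR / Ea = 183 / 0.66 = 277.2727 mm

277.2727 mm


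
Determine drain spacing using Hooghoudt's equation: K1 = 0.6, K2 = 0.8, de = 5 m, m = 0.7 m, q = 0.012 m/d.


S^2 = 8*K2*de*m/q + 4*K1*m^2/q
S^2 = 8*0.8*5*0.7/0.012 + 4*0.6*0.7^2/0.012
S = sqrt(1964.6667)

44.3246 m


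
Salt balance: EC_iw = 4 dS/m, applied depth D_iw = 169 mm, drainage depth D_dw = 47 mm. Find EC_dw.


EC_dw = EC_iw * D_iw / D_dw
EC_dw = 4 * 169 / 47
EC_dw = 676 / 47

14.3830 dS/m


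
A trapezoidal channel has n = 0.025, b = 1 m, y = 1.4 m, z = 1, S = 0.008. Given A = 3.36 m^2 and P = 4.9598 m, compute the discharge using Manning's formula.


R = A/P = 3.36/4.9598 = 0.677447
Q = (1/0.025) * 3.36 * 0.677447^(2/3) * 0.008^0.5

9.2724 m^3/s


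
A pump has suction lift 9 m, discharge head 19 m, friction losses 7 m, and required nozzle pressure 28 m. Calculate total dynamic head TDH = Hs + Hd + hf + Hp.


TDH = Hs + Hd + hf + Hp = 9 + 19 + 7 + 28 = 63

63 m


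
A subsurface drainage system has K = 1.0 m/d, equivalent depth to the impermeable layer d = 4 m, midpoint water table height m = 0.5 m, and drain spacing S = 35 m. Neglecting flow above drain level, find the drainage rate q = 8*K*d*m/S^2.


q = 8*K*d*m/S^2
q = 8*1.0*4*0.5/35^2
q = 16.0000 / 1225

0.0131 m/d


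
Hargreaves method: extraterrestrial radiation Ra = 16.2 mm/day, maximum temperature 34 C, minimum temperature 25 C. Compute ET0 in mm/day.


Tmean = (Tmax + Tmin)/2 = (34 + 25)/2 = 29.5
ET0 = 0.0023 * 16.2 * (29.5 + 17.8) * sqrt(34 - 25)
ET0 = 0.0023 * 16.2 * 47.3 * 3.000000

5.2872 mm/day


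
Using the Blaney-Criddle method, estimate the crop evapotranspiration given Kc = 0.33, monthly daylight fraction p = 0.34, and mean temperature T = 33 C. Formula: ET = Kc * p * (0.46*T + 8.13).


ET = Kc * p * (0.46*T + 8.13)
ET = 0.33 * 0.34 * (0.46*33 + 8.13)
ET = 0.33 * 0.34 * 23.3100

2.6154 mm/day


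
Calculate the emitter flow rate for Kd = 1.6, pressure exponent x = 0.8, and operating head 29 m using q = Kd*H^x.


q = Kd * H^x = 1.6 * 29^0.8 = 1.6 * 14.788305

23.6613 L/h


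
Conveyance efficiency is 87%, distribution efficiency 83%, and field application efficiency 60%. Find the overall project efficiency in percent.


Ec = 0.87, Eb = 0.83, Ea = 0.6
E = 0.87 * 0.83 * 0.6 * 100 = 43.3260%

43.3260 %


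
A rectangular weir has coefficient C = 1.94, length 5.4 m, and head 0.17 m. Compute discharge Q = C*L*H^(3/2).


Q = C * L * H^(3/2) = 1.94 * 5.4 * 0.17^1.5 = 1.94 * 5.4 * 0.070093

0.7343 m^3/s


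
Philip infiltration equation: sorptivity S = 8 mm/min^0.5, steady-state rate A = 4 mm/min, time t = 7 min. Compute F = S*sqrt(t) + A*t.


F = S*sqrt(t) + A*t
F = 8*sqrt(7) + 4*7
F = 8*2.645751 + 28

49.1660 mm


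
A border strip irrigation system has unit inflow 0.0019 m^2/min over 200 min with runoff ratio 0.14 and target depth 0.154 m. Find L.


L = q*t/((1+r)*Z)
L = 0.0019*200/((1+0.14)*0.154)
L = 0.38/0.17556

2.1645 m


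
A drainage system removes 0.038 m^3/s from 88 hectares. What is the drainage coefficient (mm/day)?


DC = Q * 86400 / (A * 10000) * 1000
DC = 0.038 * 86400 / (88 * 10000) * 1000
DC = 3283200.0000 / 880000

3.7309 mm/day


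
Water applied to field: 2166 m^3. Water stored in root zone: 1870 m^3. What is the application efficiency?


Ea = V_root / V_field * 100 = 1870 / 2166 * 100 = 86.3343%

86.3343 %


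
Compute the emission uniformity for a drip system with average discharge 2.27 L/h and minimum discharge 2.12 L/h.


EU = (q_min/q_avg)*100 = (2.12/2.27)*100 = 93.3921%

93.3921 %


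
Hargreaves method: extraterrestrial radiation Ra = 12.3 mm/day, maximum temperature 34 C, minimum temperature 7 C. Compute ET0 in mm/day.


Tmean = (Tmax + Tmin)/2 = (34 + 7)/2 = 20.5
ET0 = 0.0023 * 12.3 * (20.5 + 17.8) * sqrt(34 - 7)
ET0 = 0.0023 * 12.3 * 38.3 * 5.196152

5.6301 mm/day


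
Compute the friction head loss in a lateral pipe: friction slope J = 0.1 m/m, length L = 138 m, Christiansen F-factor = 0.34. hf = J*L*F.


hf = J * L * F = 0.1 * 138 * 0.34 = 4.6920 m

4.6920 m


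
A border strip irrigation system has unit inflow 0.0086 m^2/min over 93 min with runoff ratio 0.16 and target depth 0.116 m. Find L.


L = q*t/((1+r)*Z)
L = 0.0086*93/((1+0.16)*0.116)
L = 0.7998/0.13456

5.9438 m


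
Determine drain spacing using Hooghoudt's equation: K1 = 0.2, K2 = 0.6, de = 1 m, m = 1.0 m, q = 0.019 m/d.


S^2 = 8*K2*de*m/q + 4*K1*m^2/q
S^2 = 8*0.6*1*1.0/0.019 + 4*0.2*1.0^2/0.019
S = sqrt(294.7368)

17.1679 m


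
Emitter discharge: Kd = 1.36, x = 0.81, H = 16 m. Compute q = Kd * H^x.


q = Kd * H^x = 1.36 * 16^0.81 = 1.36 * 9.447941

12.8492 L/h


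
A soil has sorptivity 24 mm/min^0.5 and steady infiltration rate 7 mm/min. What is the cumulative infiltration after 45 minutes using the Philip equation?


F = S*sqrt(t) + A*t
F = 24*sqrt(45) + 7*45
F = 24*6.708204 + 315

475.9969 mm


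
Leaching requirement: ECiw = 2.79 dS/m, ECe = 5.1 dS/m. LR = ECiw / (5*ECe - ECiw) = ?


LR = ECiw / (5*ECe - ECiw)
LR = 2.79 / (5*5.1 - 2.79)
LR = 2.79 / 22.7100

0.1229


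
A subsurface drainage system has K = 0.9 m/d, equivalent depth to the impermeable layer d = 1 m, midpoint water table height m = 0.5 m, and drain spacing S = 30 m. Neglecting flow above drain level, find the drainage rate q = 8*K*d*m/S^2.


q = 8*K*d*m/S^2
q = 8*0.9*1*0.5/30^2
q = 3.6000 / 900

0.0040 m/d


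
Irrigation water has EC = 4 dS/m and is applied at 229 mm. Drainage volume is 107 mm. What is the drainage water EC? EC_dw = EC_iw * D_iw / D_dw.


EC_dw = EC_iw * D_iw / D_dw
EC_dw = 4 * 229 / 107
EC_dw = 916 / 107

8.5607 dS/m


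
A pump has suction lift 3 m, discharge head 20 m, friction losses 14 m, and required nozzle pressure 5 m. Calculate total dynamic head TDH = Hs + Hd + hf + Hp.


TDH = Hs + Hd + hf + Hp = 3 + 20 + 14 + 5 = 42

42 m


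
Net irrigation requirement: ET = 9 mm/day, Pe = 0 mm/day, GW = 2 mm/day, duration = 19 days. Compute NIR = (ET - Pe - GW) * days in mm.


Daily deficit = ET - Pe - GW = 9 - 0 - 2 = 7 mm/day
NIR = 7 * 19 = 133 mm

133.0000 mm


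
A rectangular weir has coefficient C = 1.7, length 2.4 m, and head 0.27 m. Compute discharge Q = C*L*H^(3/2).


Q = C * L * H^(3/2) = 1.7 * 2.4 * 0.27^1.5 = 1.7 * 2.4 * 0.140296

0.5724 m^3/s


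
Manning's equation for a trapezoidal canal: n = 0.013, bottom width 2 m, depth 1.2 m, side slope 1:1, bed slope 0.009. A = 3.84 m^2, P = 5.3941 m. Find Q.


R = A/P = 3.84/5.3941 = 0.711889
Q = (1/0.013) * 3.84 * 0.711889^(2/3) * 0.009^0.5

22.3418 m^3/s


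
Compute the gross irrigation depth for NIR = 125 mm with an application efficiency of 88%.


Ea = 88% = 0.88
GID = NIR / Ea = 125 / 0.88 = 142.0455 mm

142.0455 mm


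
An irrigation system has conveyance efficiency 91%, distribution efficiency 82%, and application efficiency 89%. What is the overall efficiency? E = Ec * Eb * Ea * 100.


Ec = 0.91, Eb = 0.82, Ea = 0.89
E = 0.91 * 0.82 * 0.89 * 100 = 66.4118%

66.4118 %


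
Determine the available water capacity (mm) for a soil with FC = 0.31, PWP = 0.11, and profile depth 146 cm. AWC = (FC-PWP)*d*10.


AWC = (FC - PWP) * d * 10
AWC = (0.31 - 0.11) * 146 * 10
AWC = 0.2000 * 146 * 10

292.0000 mm


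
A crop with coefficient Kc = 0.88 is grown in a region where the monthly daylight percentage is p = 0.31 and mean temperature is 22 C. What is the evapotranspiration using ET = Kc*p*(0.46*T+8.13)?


ET = Kc * p * (0.46*T + 8.13)
ET = 0.88 * 0.31 * (0.46*22 + 8.13)
ET = 0.88 * 0.31 * 18.2500

4.9786 mm/day


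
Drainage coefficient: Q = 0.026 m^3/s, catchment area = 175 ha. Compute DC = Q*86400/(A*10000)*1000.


DC = Q * 86400 / (A * 10000) * 1000
DC = 0.026 * 86400 / (175 * 10000) * 1000
DC = 2246400.0000 / 1750000

1.2837 mm/day


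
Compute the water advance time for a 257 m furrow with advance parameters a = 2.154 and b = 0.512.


t = (L/a)^(1/b)
t = (257/2.154)^(1/0.512)
t = 119.312906^(1/0.512)

11377.0620 min


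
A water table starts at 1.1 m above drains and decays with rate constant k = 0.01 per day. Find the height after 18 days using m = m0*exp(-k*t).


m = m0 * exp(-k*t)
m = 1.1 * exp(-0.01 * 18)
m = 1.1 * exp(-0.1800)

0.9188 m


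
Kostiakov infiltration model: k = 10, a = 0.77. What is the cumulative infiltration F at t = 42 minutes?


F = k * t^a = 10 * 42^0.77
F = 10 * 17.778780

177.7878 mm


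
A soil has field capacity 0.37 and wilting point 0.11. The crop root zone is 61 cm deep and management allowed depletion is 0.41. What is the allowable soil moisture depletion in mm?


SMD = (FC - PWP) * d * MAD * 10
SMD = (0.37 - 0.11) * 61 * 0.41 * 10
SMD = 0.2600 * 61 * 0.41 * 10

65.0260 mm


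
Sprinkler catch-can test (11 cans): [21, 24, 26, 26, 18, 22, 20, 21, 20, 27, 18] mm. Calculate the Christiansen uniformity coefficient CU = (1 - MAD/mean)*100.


mean = 22.090909 mm
MAD = 2.661157 mm
CU = (1 - 2.661157/22.090909)*100

87.9536 %


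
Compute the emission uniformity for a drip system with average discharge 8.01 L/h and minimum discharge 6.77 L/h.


EU = (q_min/q_avg)*100 = (6.77/8.01)*100 = 84.5194%

84.5194 %


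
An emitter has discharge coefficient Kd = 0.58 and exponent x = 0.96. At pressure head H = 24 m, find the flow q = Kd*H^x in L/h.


q = Kd * H^x = 0.58 * 24^0.96 = 0.58 * 21.135026

12.2583 L/h


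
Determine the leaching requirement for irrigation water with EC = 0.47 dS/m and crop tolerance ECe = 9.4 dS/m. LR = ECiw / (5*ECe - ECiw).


LR = ECiw / (5*ECe - ECiw)
LR = 0.47 / (5*9.4 - 0.47)
LR = 0.47 / 46.5300

0.0101


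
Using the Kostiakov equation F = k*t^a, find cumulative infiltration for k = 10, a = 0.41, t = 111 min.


F = k * t^a = 10 * 111^0.41
F = 10 * 6.895764

68.9576 mm


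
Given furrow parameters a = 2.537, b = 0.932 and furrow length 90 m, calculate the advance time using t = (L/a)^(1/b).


t = (L/a)^(1/b)
t = (90/2.537)^(1/0.932)
t = 35.474970^(1/0.932)

46.0263 min


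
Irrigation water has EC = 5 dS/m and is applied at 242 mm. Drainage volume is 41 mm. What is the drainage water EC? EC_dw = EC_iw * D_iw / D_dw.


EC_dw = EC_iw * D_iw / D_dw
EC_dw = 5 * 242 / 41
EC_dw = 1210 / 41

29.5122 dS/m


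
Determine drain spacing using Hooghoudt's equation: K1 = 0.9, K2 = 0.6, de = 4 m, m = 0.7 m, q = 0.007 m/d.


S^2 = 8*K2*de*m/q + 4*K1*m^2/q
S^2 = 8*0.6*4*0.7/0.007 + 4*0.9*0.7^2/0.007
S = sqrt(2172.0000)

46.6047 m


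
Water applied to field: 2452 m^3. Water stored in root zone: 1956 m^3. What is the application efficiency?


Ea = V_root / V_field * 100 = 1956 / 2452 * 100 = 79.7716%

79.7716 %


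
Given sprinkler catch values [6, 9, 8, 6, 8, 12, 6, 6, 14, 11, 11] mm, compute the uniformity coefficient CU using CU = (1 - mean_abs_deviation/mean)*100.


mean = 8.818182 mm
MAD = 2.347107 mm
CU = (1 - 2.347107/8.818182)*100

73.3833 %


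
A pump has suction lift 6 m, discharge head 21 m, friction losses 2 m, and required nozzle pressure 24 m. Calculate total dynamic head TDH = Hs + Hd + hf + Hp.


TDH = Hs + Hd + hf + Hp = 6 + 21 + 2 + 24 = 53

53 m


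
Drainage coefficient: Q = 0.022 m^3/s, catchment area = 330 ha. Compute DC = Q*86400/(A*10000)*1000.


DC = Q * 86400 / (A * 10000) * 1000
DC = 0.022 * 86400 / (330 * 10000) * 1000
DC = 1900800.0000 / 3300000

0.5760 mm/day


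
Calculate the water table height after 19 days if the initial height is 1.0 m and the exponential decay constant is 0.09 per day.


m = m0 * exp(-k*t)
m = 1.0 * exp(-0.09 * 19)
m = 1.0 * exp(-1.7100)

0.1809 m


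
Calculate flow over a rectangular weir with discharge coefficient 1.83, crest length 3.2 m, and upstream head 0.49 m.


Q = C * L * H^(3/2) = 1.83 * 3.2 * 0.49^1.5 = 1.83 * 3.2 * 0.343000

2.0086 m^3/s


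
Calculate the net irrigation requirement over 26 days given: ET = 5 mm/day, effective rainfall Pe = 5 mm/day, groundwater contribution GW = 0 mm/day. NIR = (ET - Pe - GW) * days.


Daily deficit = ET - Pe - GW = 5 - 5 - 0 = 0 mm/day
NIR = 0 * 26 = 0 mm

0 mm


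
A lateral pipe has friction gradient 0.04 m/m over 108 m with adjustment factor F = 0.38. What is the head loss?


hf = J * L * F = 0.04 * 108 * 0.38 = 1.6416 m

1.6416 m


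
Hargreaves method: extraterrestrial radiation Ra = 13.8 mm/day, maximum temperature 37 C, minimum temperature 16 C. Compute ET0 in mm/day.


Tmean = (Tmax + Tmin)/2 = (37 + 16)/2 = 26.5
ET0 = 0.0023 * 13.8 * (26.5 + 17.8) * sqrt(37 - 16)
ET0 = 0.0023 * 13.8 * 44.3 * 4.582576

6.4435 mm/day


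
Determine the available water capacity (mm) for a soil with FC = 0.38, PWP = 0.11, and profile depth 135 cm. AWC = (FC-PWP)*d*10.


AWC = (FC - PWP) * d * 10
AWC = (0.38 - 0.11) * 135 * 10
AWC = 0.2700 * 135 * 10

364.5000 mm


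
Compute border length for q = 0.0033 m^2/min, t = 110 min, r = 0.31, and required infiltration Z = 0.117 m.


L = q*t/((1+r)*Z)
L = 0.0033*110/((1+0.31)*0.117)
L = 0.363/0.15327

2.3684 m


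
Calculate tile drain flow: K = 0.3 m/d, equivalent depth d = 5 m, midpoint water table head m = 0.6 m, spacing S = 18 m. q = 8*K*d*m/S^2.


q = 8*K*d*m/S^2
q = 8*0.3*5*0.6/18^2
q = 7.2000 / 324

0.0222 m/d


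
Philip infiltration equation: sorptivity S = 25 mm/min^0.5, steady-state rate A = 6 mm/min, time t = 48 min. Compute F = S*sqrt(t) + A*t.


F = S*sqrt(t) + A*t
F = 25*sqrt(48) + 6*48
F = 25*6.928203 + 288

461.2051 mm


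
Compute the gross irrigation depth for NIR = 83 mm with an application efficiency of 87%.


Ea = 87% = 0.87
GID = NIR / Ea = 83 / 0.87 = 95.4023 mm

95.4023 mm


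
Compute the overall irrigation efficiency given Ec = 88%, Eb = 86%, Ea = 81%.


Ec = 0.88, Eb = 0.86, Ea = 0.81
E = 0.88 * 0.86 * 0.81 * 100 = 61.3008%

61.3008 %


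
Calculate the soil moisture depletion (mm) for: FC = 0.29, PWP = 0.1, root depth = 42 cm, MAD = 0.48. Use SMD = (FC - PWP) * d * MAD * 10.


SMD = (FC - PWP) * d * MAD * 10
SMD = (0.29 - 0.1) * 42 * 0.48 * 10
SMD = 0.1900 * 42 * 0.48 * 10

38.3040 mm


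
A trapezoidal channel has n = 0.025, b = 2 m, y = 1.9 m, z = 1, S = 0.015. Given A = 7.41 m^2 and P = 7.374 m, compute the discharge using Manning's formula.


R = A/P = 7.41/7.374 = 1.004882
Q = (1/0.025) * 7.41 * 1.004882^(2/3) * 0.015^0.5

36.4195 m^3/s


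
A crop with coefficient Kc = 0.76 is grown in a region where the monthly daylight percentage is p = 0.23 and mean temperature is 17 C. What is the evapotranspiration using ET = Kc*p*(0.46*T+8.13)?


ET = Kc * p * (0.46*T + 8.13)
ET = 0.76 * 0.23 * (0.46*17 + 8.13)
ET = 0.76 * 0.23 * 15.9500

2.7881 mm/day


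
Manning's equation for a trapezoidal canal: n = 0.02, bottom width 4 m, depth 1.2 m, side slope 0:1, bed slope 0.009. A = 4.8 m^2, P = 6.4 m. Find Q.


R = A/P = 4.8/6.4 = 0.750000
Q = (1/0.02) * 4.8 * 0.750000^(2/3) * 0.009^0.5

18.7949 m^3/s


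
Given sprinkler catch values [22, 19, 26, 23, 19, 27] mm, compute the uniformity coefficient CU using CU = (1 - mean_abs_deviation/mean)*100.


mean = 22.666667 mm
MAD = 2.666667 mm
CU = (1 - 2.666667/22.666667)*100

88.2353 %


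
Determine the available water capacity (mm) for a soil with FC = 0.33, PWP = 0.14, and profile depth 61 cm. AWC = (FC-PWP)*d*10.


AWC = (FC - PWP) * d * 10
AWC = (0.33 - 0.14) * 61 * 10
AWC = 0.1900 * 61 * 10

115.9000 mm


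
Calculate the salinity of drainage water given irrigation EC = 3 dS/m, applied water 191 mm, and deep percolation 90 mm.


EC_dw = EC_iw * D_iw / D_dw
EC_dw = 3 * 191 / 90
EC_dw = 573 / 90

6.3667 dS/m


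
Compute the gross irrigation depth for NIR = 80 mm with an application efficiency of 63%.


Ea = 63% = 0.63
GID = NIR / Ea = 80 / 0.63 = 126.9841 mm

126.9841 mm


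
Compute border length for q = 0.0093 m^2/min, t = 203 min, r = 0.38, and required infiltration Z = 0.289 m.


L = q*t/((1+r)*Z)
L = 0.0093*203/((1+0.38)*0.289)
L = 1.8879/0.39882

4.7337 m


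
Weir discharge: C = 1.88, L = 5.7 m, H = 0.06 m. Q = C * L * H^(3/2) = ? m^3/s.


Q = C * L * H^(3/2) = 1.88 * 5.7 * 0.06^1.5 = 1.88 * 5.7 * 0.014697

0.1575 m^3/s


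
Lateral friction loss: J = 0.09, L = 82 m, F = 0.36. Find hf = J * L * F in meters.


hf = J * L * F = 0.09 * 82 * 0.36 = 2.6568 m

2.6568 m


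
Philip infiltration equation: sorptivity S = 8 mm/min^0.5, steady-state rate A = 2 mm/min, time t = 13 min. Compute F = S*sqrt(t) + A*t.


F = S*sqrt(t) + A*t
F = 8*sqrt(13) + 2*13
F = 8*3.605551 + 26

54.8444 mm


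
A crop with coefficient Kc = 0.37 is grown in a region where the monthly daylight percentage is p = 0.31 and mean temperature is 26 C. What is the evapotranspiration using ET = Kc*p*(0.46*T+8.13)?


ET = Kc * p * (0.46*T + 8.13)
ET = 0.37 * 0.31 * (0.46*26 + 8.13)
ET = 0.37 * 0.31 * 20.0900

2.3043 mm/day


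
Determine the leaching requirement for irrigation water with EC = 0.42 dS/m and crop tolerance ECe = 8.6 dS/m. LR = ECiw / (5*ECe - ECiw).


LR = ECiw / (5*ECe - ECiw)
LR = 0.42 / (5*8.6 - 0.42)
LR = 0.42 / 42.5800

0.0099


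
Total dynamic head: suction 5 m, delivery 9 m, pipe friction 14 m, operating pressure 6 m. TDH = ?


TDH = Hs + Hd + hf + Hp = 5 + 9 + 14 + 6 = 34

34 m


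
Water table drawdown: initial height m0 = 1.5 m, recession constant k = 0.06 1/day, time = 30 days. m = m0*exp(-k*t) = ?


m = m0 * exp(-k*t)
m = 1.5 * exp(-0.06 * 30)
m = 1.5 * exp(-1.8000)

0.2479 m


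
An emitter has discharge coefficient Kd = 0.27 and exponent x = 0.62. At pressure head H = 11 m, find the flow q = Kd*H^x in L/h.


q = Kd * H^x = 0.27 * 11^0.62 = 0.27 * 4.422455

1.1941 L/h


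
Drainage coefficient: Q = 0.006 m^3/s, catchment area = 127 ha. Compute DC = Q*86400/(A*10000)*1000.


DC = Q * 86400 / (A * 10000) * 1000
DC = 0.006 * 86400 / (127 * 10000) * 1000
DC = 518400.0000 / 1270000

0.4082 mm/day


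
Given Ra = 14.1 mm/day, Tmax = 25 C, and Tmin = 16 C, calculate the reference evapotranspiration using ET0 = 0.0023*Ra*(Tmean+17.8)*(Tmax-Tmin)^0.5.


Tmean = (Tmax + Tmin)/2 = (25 + 16)/2 = 20.5
ET0 = 0.0023 * 14.1 * (20.5 + 17.8) * sqrt(25 - 16)
ET0 = 0.0023 * 14.1 * 38.3 * 3.000000

3.7262 mm/day


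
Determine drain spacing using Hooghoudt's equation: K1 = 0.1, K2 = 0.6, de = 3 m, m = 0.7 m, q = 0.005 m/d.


S^2 = 8*K2*de*m/q + 4*K1*m^2/q
S^2 = 8*0.6*3*0.7/0.005 + 4*0.1*0.7^2/0.005
S = sqrt(2055.2000)

45.3343 m


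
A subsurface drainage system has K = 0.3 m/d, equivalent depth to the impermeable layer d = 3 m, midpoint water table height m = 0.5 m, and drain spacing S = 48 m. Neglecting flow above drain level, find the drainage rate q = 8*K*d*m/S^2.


q = 8*K*d*m/S^2
q = 8*0.3*3*0.5/48^2
q = 3.6000 / 2304

0.0016 m/d


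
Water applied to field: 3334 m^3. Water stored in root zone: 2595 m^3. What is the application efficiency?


Ea = V_root / V_field * 100 = 2595 / 3334 * 100 = 77.8344%

77.8344 %


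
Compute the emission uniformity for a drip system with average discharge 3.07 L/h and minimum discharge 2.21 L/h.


EU = (q_min/q_avg)*100 = (2.21/3.07)*100 = 71.9870%

71.9870 %


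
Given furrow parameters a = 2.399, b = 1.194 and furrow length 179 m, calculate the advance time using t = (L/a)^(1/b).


t = (L/a)^(1/b)
t = (179/2.399)^(1/1.194)
t = 74.614423^(1/1.194)

37.0278 min


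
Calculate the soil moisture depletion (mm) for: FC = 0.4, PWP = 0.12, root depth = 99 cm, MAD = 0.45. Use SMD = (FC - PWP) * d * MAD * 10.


SMD = (FC - PWP) * d * MAD * 10
SMD = (0.4 - 0.12) * 99 * 0.45 * 10
SMD = 0.2800 * 99 * 0.45 * 10

124.7400 mm


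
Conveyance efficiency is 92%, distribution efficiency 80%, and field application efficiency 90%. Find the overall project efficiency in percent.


Ec = 0.92, Eb = 0.8, Ea = 0.9
E = 0.92 * 0.8 * 0.9 * 100 = 66.2400%

66.2400 %


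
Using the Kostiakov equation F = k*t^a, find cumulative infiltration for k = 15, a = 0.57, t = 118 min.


F = k * t^a = 15 * 118^0.57
F = 15 * 15.169552

227.5433 mm


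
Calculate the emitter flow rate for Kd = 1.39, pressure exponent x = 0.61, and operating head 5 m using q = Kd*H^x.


q = Kd * H^x = 1.39 * 5^0.61 = 1.39 * 2.669142

3.7101 L/h


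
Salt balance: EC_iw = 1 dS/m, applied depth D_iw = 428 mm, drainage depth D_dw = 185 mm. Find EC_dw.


EC_dw = EC_iw * D_iw / D_dw
EC_dw = 1 * 428 / 185
EC_dw = 428 / 185

2.3135 dS/m


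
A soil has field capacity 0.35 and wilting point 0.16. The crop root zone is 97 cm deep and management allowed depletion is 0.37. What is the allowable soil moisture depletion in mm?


SMD = (FC - PWP) * d * MAD * 10
SMD = (0.35 - 0.16) * 97 * 0.37 * 10
SMD = 0.1900 * 97 * 0.37 * 10

68.1910 mm


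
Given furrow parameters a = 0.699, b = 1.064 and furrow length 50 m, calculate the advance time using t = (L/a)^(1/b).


t = (L/a)^(1/b)
t = (50/0.699)^(1/1.064)
t = 71.530758^(1/1.064)

55.3279 min


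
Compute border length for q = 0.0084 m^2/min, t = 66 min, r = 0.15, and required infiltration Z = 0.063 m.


L = q*t/((1+r)*Z)
L = 0.0084*66/((1+0.15)*0.063)
L = 0.5544/0.07245

7.6522 m


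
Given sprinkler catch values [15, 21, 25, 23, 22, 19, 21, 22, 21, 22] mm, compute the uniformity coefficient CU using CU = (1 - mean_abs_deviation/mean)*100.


mean = 21.100000 mm
MAD = 1.700000 mm
CU = (1 - 1.700000/21.100000)*100

91.9431 %


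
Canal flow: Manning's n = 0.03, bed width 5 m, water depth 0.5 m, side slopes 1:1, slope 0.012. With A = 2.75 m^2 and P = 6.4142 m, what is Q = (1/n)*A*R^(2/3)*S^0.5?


R = A/P = 2.75/6.4142 = 0.428736
Q = (1/0.03) * 2.75 * 0.428736^(2/3) * 0.012^0.5

5.7095 m^3/s


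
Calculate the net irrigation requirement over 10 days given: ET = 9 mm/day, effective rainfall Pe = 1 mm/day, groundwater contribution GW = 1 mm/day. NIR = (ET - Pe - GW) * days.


Daily deficit = ET - Pe - GW = 9 - 1 - 1 = 7 mm/day
NIR = 7 * 10 = 70 mm

70.0000 mm


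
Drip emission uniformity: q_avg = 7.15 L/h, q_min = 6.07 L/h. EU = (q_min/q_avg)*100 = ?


EU = (q_min/q_avg)*100 = (6.07/7.15)*100 = 84.8951%

84.8951 %


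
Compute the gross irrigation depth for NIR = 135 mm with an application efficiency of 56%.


Ea = 56% = 0.56
GID = NIR / Ea = 135 / 0.56 = 241.0714 mm

241.0714 mm


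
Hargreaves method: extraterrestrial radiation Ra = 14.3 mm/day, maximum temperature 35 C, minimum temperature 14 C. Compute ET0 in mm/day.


Tmean = (Tmax + Tmin)/2 = (35 + 14)/2 = 24.5
ET0 = 0.0023 * 14.3 * (24.5 + 17.8) * sqrt(35 - 14)
ET0 = 0.0023 * 14.3 * 42.3 * 4.582576

6.3755 mm/day


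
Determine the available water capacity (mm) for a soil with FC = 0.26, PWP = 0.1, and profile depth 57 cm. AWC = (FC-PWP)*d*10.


AWC = (FC - PWP) * d * 10
AWC = (0.26 - 0.1) * 57 * 10
AWC = 0.1600 * 57 * 10

91.2000 mm


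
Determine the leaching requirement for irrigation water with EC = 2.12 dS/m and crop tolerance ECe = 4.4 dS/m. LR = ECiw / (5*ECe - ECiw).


LR = ECiw / (5*ECe - ECiw)
LR = 2.12 / (5*4.4 - 2.12)
LR = 2.12 / 19.8800

0.1066


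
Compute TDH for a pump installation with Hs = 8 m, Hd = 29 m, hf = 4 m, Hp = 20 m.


TDH = Hs + Hd + hf + Hp = 8 + 29 + 4 + 20 = 61

61 m


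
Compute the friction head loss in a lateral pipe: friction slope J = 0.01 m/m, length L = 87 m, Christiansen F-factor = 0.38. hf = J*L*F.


hf = J * L * F = 0.01 * 87 * 0.38 = 0.3306 m

0.3306 m


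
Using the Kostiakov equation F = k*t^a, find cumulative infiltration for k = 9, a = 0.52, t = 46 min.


F = k * t^a = 9 * 46^0.52
F = 9 * 7.322073

65.8987 mm


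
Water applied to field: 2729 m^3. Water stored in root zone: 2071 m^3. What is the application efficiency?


Ea = V_root / V_field * 100 = 2071 / 2729 * 100 = 75.8886%

75.8886 %


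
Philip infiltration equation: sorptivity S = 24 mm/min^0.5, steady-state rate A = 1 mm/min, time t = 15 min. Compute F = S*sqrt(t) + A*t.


F = S*sqrt(t) + A*t
F = 24*sqrt(15) + 1*15
F = 24*3.872983 + 15

107.9516 mm


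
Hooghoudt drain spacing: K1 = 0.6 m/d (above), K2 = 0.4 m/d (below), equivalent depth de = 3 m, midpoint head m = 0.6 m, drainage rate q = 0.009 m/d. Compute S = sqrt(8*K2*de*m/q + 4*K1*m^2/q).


S^2 = 8*K2*de*m/q + 4*K1*m^2/q
S^2 = 8*0.4*3*0.6/0.009 + 4*0.6*0.6^2/0.009
S = sqrt(736.0000)

27.1293 m


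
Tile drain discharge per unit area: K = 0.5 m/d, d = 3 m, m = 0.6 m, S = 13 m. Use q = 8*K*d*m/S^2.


q = 8*K*d*m/S^2
q = 8*0.5*3*0.6/13^2
q = 7.2000 / 169

0.0426 m/d
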